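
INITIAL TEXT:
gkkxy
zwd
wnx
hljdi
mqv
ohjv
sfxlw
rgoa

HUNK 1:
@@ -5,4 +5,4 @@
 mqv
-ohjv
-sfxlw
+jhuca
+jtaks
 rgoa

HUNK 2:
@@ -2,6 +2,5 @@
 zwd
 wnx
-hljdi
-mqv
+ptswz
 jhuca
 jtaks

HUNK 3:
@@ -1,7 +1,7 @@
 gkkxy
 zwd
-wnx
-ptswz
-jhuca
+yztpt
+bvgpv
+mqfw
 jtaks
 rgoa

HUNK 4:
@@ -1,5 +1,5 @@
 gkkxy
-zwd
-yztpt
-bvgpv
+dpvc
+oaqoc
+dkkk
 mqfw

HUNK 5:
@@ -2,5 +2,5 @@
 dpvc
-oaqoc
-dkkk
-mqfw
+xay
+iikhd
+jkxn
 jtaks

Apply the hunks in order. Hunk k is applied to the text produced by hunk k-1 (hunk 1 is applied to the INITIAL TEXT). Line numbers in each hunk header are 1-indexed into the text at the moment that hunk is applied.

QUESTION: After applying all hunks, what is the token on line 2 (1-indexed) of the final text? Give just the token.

Hunk 1: at line 5 remove [ohjv,sfxlw] add [jhuca,jtaks] -> 8 lines: gkkxy zwd wnx hljdi mqv jhuca jtaks rgoa
Hunk 2: at line 2 remove [hljdi,mqv] add [ptswz] -> 7 lines: gkkxy zwd wnx ptswz jhuca jtaks rgoa
Hunk 3: at line 1 remove [wnx,ptswz,jhuca] add [yztpt,bvgpv,mqfw] -> 7 lines: gkkxy zwd yztpt bvgpv mqfw jtaks rgoa
Hunk 4: at line 1 remove [zwd,yztpt,bvgpv] add [dpvc,oaqoc,dkkk] -> 7 lines: gkkxy dpvc oaqoc dkkk mqfw jtaks rgoa
Hunk 5: at line 2 remove [oaqoc,dkkk,mqfw] add [xay,iikhd,jkxn] -> 7 lines: gkkxy dpvc xay iikhd jkxn jtaks rgoa
Final line 2: dpvc

Answer: dpvc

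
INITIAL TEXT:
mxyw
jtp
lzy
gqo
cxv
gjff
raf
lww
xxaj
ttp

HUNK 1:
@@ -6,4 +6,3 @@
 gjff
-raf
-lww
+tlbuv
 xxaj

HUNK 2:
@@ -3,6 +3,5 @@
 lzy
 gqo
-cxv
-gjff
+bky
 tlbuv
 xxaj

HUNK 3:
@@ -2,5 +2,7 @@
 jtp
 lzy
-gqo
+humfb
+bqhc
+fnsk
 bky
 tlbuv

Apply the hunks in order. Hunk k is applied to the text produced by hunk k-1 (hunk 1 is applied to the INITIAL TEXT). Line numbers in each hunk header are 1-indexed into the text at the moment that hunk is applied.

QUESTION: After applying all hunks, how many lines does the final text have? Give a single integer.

Hunk 1: at line 6 remove [raf,lww] add [tlbuv] -> 9 lines: mxyw jtp lzy gqo cxv gjff tlbuv xxaj ttp
Hunk 2: at line 3 remove [cxv,gjff] add [bky] -> 8 lines: mxyw jtp lzy gqo bky tlbuv xxaj ttp
Hunk 3: at line 2 remove [gqo] add [humfb,bqhc,fnsk] -> 10 lines: mxyw jtp lzy humfb bqhc fnsk bky tlbuv xxaj ttp
Final line count: 10

Answer: 10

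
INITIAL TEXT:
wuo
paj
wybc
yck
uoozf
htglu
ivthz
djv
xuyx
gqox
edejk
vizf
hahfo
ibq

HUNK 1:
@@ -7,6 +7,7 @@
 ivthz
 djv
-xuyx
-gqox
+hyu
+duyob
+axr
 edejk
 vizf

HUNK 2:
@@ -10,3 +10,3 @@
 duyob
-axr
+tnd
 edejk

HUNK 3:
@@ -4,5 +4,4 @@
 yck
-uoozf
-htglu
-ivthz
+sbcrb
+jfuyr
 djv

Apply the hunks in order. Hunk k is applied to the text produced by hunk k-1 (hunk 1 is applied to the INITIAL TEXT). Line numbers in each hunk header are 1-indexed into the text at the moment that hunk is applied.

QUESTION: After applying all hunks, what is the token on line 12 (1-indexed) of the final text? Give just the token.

Hunk 1: at line 7 remove [xuyx,gqox] add [hyu,duyob,axr] -> 15 lines: wuo paj wybc yck uoozf htglu ivthz djv hyu duyob axr edejk vizf hahfo ibq
Hunk 2: at line 10 remove [axr] add [tnd] -> 15 lines: wuo paj wybc yck uoozf htglu ivthz djv hyu duyob tnd edejk vizf hahfo ibq
Hunk 3: at line 4 remove [uoozf,htglu,ivthz] add [sbcrb,jfuyr] -> 14 lines: wuo paj wybc yck sbcrb jfuyr djv hyu duyob tnd edejk vizf hahfo ibq
Final line 12: vizf

Answer: vizf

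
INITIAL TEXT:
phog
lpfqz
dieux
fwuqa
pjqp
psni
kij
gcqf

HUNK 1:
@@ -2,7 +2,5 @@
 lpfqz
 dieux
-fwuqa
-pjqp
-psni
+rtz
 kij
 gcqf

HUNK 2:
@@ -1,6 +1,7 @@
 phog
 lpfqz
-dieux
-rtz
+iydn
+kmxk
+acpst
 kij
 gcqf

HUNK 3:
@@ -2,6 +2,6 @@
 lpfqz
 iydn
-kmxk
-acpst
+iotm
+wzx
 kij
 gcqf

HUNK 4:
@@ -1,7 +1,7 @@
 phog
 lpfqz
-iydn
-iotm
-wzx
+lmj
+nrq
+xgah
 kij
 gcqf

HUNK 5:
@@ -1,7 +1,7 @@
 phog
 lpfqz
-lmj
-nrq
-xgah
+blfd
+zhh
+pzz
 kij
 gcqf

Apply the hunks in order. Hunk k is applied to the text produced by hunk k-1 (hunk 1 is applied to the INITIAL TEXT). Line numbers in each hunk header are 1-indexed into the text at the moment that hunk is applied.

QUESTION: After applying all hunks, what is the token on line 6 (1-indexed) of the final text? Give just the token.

Answer: kij

Derivation:
Hunk 1: at line 2 remove [fwuqa,pjqp,psni] add [rtz] -> 6 lines: phog lpfqz dieux rtz kij gcqf
Hunk 2: at line 1 remove [dieux,rtz] add [iydn,kmxk,acpst] -> 7 lines: phog lpfqz iydn kmxk acpst kij gcqf
Hunk 3: at line 2 remove [kmxk,acpst] add [iotm,wzx] -> 7 lines: phog lpfqz iydn iotm wzx kij gcqf
Hunk 4: at line 1 remove [iydn,iotm,wzx] add [lmj,nrq,xgah] -> 7 lines: phog lpfqz lmj nrq xgah kij gcqf
Hunk 5: at line 1 remove [lmj,nrq,xgah] add [blfd,zhh,pzz] -> 7 lines: phog lpfqz blfd zhh pzz kij gcqf
Final line 6: kij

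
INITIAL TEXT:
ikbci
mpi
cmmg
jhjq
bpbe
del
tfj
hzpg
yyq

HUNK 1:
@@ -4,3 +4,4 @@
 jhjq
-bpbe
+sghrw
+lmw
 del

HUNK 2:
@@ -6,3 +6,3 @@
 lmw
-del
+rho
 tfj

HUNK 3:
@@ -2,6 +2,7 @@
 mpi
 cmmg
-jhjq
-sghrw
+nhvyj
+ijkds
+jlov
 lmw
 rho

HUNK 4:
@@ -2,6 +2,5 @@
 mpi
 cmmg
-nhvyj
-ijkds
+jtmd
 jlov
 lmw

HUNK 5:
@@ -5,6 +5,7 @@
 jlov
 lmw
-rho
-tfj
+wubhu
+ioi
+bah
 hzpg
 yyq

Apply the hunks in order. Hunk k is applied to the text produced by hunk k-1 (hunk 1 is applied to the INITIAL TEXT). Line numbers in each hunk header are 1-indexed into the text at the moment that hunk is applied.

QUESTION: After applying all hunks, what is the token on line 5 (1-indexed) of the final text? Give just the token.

Answer: jlov

Derivation:
Hunk 1: at line 4 remove [bpbe] add [sghrw,lmw] -> 10 lines: ikbci mpi cmmg jhjq sghrw lmw del tfj hzpg yyq
Hunk 2: at line 6 remove [del] add [rho] -> 10 lines: ikbci mpi cmmg jhjq sghrw lmw rho tfj hzpg yyq
Hunk 3: at line 2 remove [jhjq,sghrw] add [nhvyj,ijkds,jlov] -> 11 lines: ikbci mpi cmmg nhvyj ijkds jlov lmw rho tfj hzpg yyq
Hunk 4: at line 2 remove [nhvyj,ijkds] add [jtmd] -> 10 lines: ikbci mpi cmmg jtmd jlov lmw rho tfj hzpg yyq
Hunk 5: at line 5 remove [rho,tfj] add [wubhu,ioi,bah] -> 11 lines: ikbci mpi cmmg jtmd jlov lmw wubhu ioi bah hzpg yyq
Final line 5: jlov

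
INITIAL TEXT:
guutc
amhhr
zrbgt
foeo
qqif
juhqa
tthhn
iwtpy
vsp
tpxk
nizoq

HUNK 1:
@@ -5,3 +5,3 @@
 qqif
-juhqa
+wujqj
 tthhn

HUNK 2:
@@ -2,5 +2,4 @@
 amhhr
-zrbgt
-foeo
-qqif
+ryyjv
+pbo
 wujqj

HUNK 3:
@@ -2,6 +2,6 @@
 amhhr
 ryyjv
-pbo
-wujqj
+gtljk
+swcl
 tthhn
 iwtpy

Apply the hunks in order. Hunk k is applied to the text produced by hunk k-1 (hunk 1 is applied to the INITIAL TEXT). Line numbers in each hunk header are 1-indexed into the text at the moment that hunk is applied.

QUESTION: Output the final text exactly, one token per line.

Answer: guutc
amhhr
ryyjv
gtljk
swcl
tthhn
iwtpy
vsp
tpxk
nizoq

Derivation:
Hunk 1: at line 5 remove [juhqa] add [wujqj] -> 11 lines: guutc amhhr zrbgt foeo qqif wujqj tthhn iwtpy vsp tpxk nizoq
Hunk 2: at line 2 remove [zrbgt,foeo,qqif] add [ryyjv,pbo] -> 10 lines: guutc amhhr ryyjv pbo wujqj tthhn iwtpy vsp tpxk nizoq
Hunk 3: at line 2 remove [pbo,wujqj] add [gtljk,swcl] -> 10 lines: guutc amhhr ryyjv gtljk swcl tthhn iwtpy vsp tpxk nizoq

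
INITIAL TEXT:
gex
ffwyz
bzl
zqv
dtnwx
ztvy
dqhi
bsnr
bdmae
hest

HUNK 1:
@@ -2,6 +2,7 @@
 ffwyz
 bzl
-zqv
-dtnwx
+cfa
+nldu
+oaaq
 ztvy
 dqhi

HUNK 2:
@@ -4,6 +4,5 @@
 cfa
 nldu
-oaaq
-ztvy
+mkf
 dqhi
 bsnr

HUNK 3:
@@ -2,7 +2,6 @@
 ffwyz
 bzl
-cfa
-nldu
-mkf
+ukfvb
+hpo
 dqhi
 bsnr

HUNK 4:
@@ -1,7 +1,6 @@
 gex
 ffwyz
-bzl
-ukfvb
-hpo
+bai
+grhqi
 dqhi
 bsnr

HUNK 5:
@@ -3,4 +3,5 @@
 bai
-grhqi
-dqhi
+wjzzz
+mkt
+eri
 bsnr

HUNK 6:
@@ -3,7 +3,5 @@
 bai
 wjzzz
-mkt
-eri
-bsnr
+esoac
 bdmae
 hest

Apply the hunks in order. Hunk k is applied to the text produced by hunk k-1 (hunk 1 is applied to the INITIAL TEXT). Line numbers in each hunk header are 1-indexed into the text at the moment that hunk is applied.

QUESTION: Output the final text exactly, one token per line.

Hunk 1: at line 2 remove [zqv,dtnwx] add [cfa,nldu,oaaq] -> 11 lines: gex ffwyz bzl cfa nldu oaaq ztvy dqhi bsnr bdmae hest
Hunk 2: at line 4 remove [oaaq,ztvy] add [mkf] -> 10 lines: gex ffwyz bzl cfa nldu mkf dqhi bsnr bdmae hest
Hunk 3: at line 2 remove [cfa,nldu,mkf] add [ukfvb,hpo] -> 9 lines: gex ffwyz bzl ukfvb hpo dqhi bsnr bdmae hest
Hunk 4: at line 1 remove [bzl,ukfvb,hpo] add [bai,grhqi] -> 8 lines: gex ffwyz bai grhqi dqhi bsnr bdmae hest
Hunk 5: at line 3 remove [grhqi,dqhi] add [wjzzz,mkt,eri] -> 9 lines: gex ffwyz bai wjzzz mkt eri bsnr bdmae hest
Hunk 6: at line 3 remove [mkt,eri,bsnr] add [esoac] -> 7 lines: gex ffwyz bai wjzzz esoac bdmae hest

Answer: gex
ffwyz
bai
wjzzz
esoac
bdmae
hest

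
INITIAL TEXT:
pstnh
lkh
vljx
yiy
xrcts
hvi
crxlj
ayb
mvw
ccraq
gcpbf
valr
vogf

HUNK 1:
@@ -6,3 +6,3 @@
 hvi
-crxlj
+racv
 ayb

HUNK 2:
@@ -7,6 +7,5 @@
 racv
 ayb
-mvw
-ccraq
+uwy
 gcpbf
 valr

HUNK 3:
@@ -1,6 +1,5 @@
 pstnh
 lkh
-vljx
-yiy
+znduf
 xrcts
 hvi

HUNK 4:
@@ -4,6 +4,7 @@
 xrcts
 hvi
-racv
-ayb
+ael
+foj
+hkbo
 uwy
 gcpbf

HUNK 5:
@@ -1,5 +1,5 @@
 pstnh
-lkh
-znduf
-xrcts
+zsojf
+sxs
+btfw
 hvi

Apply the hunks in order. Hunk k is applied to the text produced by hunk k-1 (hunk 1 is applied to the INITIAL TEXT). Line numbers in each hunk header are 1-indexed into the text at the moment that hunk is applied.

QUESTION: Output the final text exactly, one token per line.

Hunk 1: at line 6 remove [crxlj] add [racv] -> 13 lines: pstnh lkh vljx yiy xrcts hvi racv ayb mvw ccraq gcpbf valr vogf
Hunk 2: at line 7 remove [mvw,ccraq] add [uwy] -> 12 lines: pstnh lkh vljx yiy xrcts hvi racv ayb uwy gcpbf valr vogf
Hunk 3: at line 1 remove [vljx,yiy] add [znduf] -> 11 lines: pstnh lkh znduf xrcts hvi racv ayb uwy gcpbf valr vogf
Hunk 4: at line 4 remove [racv,ayb] add [ael,foj,hkbo] -> 12 lines: pstnh lkh znduf xrcts hvi ael foj hkbo uwy gcpbf valr vogf
Hunk 5: at line 1 remove [lkh,znduf,xrcts] add [zsojf,sxs,btfw] -> 12 lines: pstnh zsojf sxs btfw hvi ael foj hkbo uwy gcpbf valr vogf

Answer: pstnh
zsojf
sxs
btfw
hvi
ael
foj
hkbo
uwy
gcpbf
valr
vogf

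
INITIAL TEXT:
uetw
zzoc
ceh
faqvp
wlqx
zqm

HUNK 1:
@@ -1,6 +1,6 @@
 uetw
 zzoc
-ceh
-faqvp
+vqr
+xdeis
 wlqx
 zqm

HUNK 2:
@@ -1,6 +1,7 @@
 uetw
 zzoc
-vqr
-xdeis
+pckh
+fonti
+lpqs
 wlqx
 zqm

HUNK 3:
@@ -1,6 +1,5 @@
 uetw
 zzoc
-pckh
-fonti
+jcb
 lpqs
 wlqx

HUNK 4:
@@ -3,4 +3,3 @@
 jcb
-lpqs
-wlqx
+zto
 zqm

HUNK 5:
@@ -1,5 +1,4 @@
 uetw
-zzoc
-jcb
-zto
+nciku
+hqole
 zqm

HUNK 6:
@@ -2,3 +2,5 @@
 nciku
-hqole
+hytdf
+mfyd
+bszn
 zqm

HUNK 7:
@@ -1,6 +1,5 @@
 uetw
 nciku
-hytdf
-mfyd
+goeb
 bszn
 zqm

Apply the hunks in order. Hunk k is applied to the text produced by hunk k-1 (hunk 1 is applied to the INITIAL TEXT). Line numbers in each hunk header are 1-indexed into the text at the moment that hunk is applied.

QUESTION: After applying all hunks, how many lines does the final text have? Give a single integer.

Hunk 1: at line 1 remove [ceh,faqvp] add [vqr,xdeis] -> 6 lines: uetw zzoc vqr xdeis wlqx zqm
Hunk 2: at line 1 remove [vqr,xdeis] add [pckh,fonti,lpqs] -> 7 lines: uetw zzoc pckh fonti lpqs wlqx zqm
Hunk 3: at line 1 remove [pckh,fonti] add [jcb] -> 6 lines: uetw zzoc jcb lpqs wlqx zqm
Hunk 4: at line 3 remove [lpqs,wlqx] add [zto] -> 5 lines: uetw zzoc jcb zto zqm
Hunk 5: at line 1 remove [zzoc,jcb,zto] add [nciku,hqole] -> 4 lines: uetw nciku hqole zqm
Hunk 6: at line 2 remove [hqole] add [hytdf,mfyd,bszn] -> 6 lines: uetw nciku hytdf mfyd bszn zqm
Hunk 7: at line 1 remove [hytdf,mfyd] add [goeb] -> 5 lines: uetw nciku goeb bszn zqm
Final line count: 5

Answer: 5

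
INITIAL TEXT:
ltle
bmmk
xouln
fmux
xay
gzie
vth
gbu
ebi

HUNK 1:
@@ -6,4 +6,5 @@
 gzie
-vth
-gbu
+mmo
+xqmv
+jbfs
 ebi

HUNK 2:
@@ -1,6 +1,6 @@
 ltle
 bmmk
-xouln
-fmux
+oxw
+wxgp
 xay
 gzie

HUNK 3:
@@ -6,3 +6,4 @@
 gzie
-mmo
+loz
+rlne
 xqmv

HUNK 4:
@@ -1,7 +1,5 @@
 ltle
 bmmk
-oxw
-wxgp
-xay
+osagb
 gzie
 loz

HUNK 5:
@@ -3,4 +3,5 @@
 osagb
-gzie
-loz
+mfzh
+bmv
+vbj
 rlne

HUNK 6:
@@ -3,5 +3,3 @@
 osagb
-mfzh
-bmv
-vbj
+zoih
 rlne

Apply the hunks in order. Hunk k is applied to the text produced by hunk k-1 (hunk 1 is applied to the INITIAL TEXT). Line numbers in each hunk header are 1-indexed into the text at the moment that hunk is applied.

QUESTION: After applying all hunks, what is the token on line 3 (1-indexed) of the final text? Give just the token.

Hunk 1: at line 6 remove [vth,gbu] add [mmo,xqmv,jbfs] -> 10 lines: ltle bmmk xouln fmux xay gzie mmo xqmv jbfs ebi
Hunk 2: at line 1 remove [xouln,fmux] add [oxw,wxgp] -> 10 lines: ltle bmmk oxw wxgp xay gzie mmo xqmv jbfs ebi
Hunk 3: at line 6 remove [mmo] add [loz,rlne] -> 11 lines: ltle bmmk oxw wxgp xay gzie loz rlne xqmv jbfs ebi
Hunk 4: at line 1 remove [oxw,wxgp,xay] add [osagb] -> 9 lines: ltle bmmk osagb gzie loz rlne xqmv jbfs ebi
Hunk 5: at line 3 remove [gzie,loz] add [mfzh,bmv,vbj] -> 10 lines: ltle bmmk osagb mfzh bmv vbj rlne xqmv jbfs ebi
Hunk 6: at line 3 remove [mfzh,bmv,vbj] add [zoih] -> 8 lines: ltle bmmk osagb zoih rlne xqmv jbfs ebi
Final line 3: osagb

Answer: osagb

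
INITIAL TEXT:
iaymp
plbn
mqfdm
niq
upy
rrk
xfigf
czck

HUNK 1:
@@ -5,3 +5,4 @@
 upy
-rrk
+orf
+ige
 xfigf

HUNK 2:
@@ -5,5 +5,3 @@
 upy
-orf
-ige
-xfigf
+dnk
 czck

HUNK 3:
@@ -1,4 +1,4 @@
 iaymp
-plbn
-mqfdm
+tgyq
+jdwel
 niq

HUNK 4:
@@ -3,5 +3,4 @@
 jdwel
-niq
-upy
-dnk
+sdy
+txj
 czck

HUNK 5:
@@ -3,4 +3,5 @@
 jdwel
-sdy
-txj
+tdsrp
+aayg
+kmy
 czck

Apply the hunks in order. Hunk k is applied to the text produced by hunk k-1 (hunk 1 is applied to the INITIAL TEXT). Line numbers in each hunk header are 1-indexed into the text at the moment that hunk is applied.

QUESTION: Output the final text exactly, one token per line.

Answer: iaymp
tgyq
jdwel
tdsrp
aayg
kmy
czck

Derivation:
Hunk 1: at line 5 remove [rrk] add [orf,ige] -> 9 lines: iaymp plbn mqfdm niq upy orf ige xfigf czck
Hunk 2: at line 5 remove [orf,ige,xfigf] add [dnk] -> 7 lines: iaymp plbn mqfdm niq upy dnk czck
Hunk 3: at line 1 remove [plbn,mqfdm] add [tgyq,jdwel] -> 7 lines: iaymp tgyq jdwel niq upy dnk czck
Hunk 4: at line 3 remove [niq,upy,dnk] add [sdy,txj] -> 6 lines: iaymp tgyq jdwel sdy txj czck
Hunk 5: at line 3 remove [sdy,txj] add [tdsrp,aayg,kmy] -> 7 lines: iaymp tgyq jdwel tdsrp aayg kmy czck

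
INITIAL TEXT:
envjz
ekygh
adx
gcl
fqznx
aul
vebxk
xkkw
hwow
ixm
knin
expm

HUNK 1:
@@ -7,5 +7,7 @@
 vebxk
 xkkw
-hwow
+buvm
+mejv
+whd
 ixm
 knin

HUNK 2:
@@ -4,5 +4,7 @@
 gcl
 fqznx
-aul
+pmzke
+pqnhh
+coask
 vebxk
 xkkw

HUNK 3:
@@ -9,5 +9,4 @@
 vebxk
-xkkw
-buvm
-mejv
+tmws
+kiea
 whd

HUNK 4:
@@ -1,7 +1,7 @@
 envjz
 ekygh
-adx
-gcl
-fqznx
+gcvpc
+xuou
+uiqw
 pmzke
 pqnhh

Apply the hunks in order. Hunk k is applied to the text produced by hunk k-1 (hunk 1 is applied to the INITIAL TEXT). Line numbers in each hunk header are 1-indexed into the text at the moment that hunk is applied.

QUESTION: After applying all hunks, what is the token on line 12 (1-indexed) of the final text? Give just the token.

Answer: whd

Derivation:
Hunk 1: at line 7 remove [hwow] add [buvm,mejv,whd] -> 14 lines: envjz ekygh adx gcl fqznx aul vebxk xkkw buvm mejv whd ixm knin expm
Hunk 2: at line 4 remove [aul] add [pmzke,pqnhh,coask] -> 16 lines: envjz ekygh adx gcl fqznx pmzke pqnhh coask vebxk xkkw buvm mejv whd ixm knin expm
Hunk 3: at line 9 remove [xkkw,buvm,mejv] add [tmws,kiea] -> 15 lines: envjz ekygh adx gcl fqznx pmzke pqnhh coask vebxk tmws kiea whd ixm knin expm
Hunk 4: at line 1 remove [adx,gcl,fqznx] add [gcvpc,xuou,uiqw] -> 15 lines: envjz ekygh gcvpc xuou uiqw pmzke pqnhh coask vebxk tmws kiea whd ixm knin expm
Final line 12: whd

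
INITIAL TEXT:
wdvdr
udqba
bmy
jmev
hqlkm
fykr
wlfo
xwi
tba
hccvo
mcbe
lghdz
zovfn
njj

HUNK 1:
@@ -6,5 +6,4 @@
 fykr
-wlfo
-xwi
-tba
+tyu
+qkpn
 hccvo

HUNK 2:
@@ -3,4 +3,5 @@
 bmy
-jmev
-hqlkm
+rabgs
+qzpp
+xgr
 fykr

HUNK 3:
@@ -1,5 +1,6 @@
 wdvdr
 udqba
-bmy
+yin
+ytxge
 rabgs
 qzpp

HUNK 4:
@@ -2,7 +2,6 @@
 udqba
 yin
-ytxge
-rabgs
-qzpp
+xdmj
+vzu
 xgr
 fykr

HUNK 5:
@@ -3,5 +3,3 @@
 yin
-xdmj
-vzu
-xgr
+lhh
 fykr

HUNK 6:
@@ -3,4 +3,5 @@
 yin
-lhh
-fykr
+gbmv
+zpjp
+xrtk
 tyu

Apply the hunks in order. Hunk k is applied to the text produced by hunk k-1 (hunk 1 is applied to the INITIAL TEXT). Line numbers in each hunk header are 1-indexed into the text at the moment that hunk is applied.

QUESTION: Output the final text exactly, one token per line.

Hunk 1: at line 6 remove [wlfo,xwi,tba] add [tyu,qkpn] -> 13 lines: wdvdr udqba bmy jmev hqlkm fykr tyu qkpn hccvo mcbe lghdz zovfn njj
Hunk 2: at line 3 remove [jmev,hqlkm] add [rabgs,qzpp,xgr] -> 14 lines: wdvdr udqba bmy rabgs qzpp xgr fykr tyu qkpn hccvo mcbe lghdz zovfn njj
Hunk 3: at line 1 remove [bmy] add [yin,ytxge] -> 15 lines: wdvdr udqba yin ytxge rabgs qzpp xgr fykr tyu qkpn hccvo mcbe lghdz zovfn njj
Hunk 4: at line 2 remove [ytxge,rabgs,qzpp] add [xdmj,vzu] -> 14 lines: wdvdr udqba yin xdmj vzu xgr fykr tyu qkpn hccvo mcbe lghdz zovfn njj
Hunk 5: at line 3 remove [xdmj,vzu,xgr] add [lhh] -> 12 lines: wdvdr udqba yin lhh fykr tyu qkpn hccvo mcbe lghdz zovfn njj
Hunk 6: at line 3 remove [lhh,fykr] add [gbmv,zpjp,xrtk] -> 13 lines: wdvdr udqba yin gbmv zpjp xrtk tyu qkpn hccvo mcbe lghdz zovfn njj

Answer: wdvdr
udqba
yin
gbmv
zpjp
xrtk
tyu
qkpn
hccvo
mcbe
lghdz
zovfn
njj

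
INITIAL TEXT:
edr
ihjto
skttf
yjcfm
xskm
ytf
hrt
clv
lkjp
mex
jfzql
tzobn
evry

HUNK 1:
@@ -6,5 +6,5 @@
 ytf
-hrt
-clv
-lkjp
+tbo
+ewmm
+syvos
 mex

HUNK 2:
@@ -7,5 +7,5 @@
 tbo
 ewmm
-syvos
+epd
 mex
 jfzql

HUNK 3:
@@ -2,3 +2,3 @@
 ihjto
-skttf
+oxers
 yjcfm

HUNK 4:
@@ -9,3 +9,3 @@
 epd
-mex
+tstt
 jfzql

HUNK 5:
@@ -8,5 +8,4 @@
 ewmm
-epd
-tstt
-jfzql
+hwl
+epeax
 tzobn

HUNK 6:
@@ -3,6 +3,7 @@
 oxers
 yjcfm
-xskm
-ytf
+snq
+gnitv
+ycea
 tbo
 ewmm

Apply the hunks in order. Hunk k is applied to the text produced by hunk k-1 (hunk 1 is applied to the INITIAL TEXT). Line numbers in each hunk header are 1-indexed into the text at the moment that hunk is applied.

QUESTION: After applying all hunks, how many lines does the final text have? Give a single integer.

Hunk 1: at line 6 remove [hrt,clv,lkjp] add [tbo,ewmm,syvos] -> 13 lines: edr ihjto skttf yjcfm xskm ytf tbo ewmm syvos mex jfzql tzobn evry
Hunk 2: at line 7 remove [syvos] add [epd] -> 13 lines: edr ihjto skttf yjcfm xskm ytf tbo ewmm epd mex jfzql tzobn evry
Hunk 3: at line 2 remove [skttf] add [oxers] -> 13 lines: edr ihjto oxers yjcfm xskm ytf tbo ewmm epd mex jfzql tzobn evry
Hunk 4: at line 9 remove [mex] add [tstt] -> 13 lines: edr ihjto oxers yjcfm xskm ytf tbo ewmm epd tstt jfzql tzobn evry
Hunk 5: at line 8 remove [epd,tstt,jfzql] add [hwl,epeax] -> 12 lines: edr ihjto oxers yjcfm xskm ytf tbo ewmm hwl epeax tzobn evry
Hunk 6: at line 3 remove [xskm,ytf] add [snq,gnitv,ycea] -> 13 lines: edr ihjto oxers yjcfm snq gnitv ycea tbo ewmm hwl epeax tzobn evry
Final line count: 13

Answer: 13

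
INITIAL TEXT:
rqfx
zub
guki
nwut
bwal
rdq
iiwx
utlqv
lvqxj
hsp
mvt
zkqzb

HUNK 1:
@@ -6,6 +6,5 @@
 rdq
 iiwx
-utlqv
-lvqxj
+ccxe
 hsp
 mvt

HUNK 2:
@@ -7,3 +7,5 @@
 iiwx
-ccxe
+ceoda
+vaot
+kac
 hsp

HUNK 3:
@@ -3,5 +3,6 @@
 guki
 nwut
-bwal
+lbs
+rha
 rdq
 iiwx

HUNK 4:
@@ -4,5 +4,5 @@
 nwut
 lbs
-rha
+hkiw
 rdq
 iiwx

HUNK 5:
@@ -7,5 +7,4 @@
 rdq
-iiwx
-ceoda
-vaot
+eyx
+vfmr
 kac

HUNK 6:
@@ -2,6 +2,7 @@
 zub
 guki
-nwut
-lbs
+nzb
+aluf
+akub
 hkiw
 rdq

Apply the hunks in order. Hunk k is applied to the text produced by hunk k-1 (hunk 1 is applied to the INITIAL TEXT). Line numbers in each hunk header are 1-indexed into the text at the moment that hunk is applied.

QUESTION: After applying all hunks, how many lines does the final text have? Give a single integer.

Answer: 14

Derivation:
Hunk 1: at line 6 remove [utlqv,lvqxj] add [ccxe] -> 11 lines: rqfx zub guki nwut bwal rdq iiwx ccxe hsp mvt zkqzb
Hunk 2: at line 7 remove [ccxe] add [ceoda,vaot,kac] -> 13 lines: rqfx zub guki nwut bwal rdq iiwx ceoda vaot kac hsp mvt zkqzb
Hunk 3: at line 3 remove [bwal] add [lbs,rha] -> 14 lines: rqfx zub guki nwut lbs rha rdq iiwx ceoda vaot kac hsp mvt zkqzb
Hunk 4: at line 4 remove [rha] add [hkiw] -> 14 lines: rqfx zub guki nwut lbs hkiw rdq iiwx ceoda vaot kac hsp mvt zkqzb
Hunk 5: at line 7 remove [iiwx,ceoda,vaot] add [eyx,vfmr] -> 13 lines: rqfx zub guki nwut lbs hkiw rdq eyx vfmr kac hsp mvt zkqzb
Hunk 6: at line 2 remove [nwut,lbs] add [nzb,aluf,akub] -> 14 lines: rqfx zub guki nzb aluf akub hkiw rdq eyx vfmr kac hsp mvt zkqzb
Final line count: 14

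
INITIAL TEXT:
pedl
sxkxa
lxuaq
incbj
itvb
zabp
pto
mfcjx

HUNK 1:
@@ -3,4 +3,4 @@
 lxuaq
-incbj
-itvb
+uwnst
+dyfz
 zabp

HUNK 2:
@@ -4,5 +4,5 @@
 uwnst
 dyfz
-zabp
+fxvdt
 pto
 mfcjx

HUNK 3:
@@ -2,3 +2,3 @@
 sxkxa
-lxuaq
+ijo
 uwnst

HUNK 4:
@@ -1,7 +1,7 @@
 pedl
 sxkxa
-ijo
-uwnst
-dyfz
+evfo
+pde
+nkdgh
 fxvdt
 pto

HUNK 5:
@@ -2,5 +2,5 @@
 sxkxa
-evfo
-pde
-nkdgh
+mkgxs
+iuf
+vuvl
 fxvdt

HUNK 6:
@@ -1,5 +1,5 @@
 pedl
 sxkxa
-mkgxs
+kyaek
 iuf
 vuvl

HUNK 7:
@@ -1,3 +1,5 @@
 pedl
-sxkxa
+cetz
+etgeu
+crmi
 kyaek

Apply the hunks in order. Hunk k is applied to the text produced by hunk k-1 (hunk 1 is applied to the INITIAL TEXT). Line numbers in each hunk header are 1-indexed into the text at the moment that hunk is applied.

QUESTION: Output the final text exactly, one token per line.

Answer: pedl
cetz
etgeu
crmi
kyaek
iuf
vuvl
fxvdt
pto
mfcjx

Derivation:
Hunk 1: at line 3 remove [incbj,itvb] add [uwnst,dyfz] -> 8 lines: pedl sxkxa lxuaq uwnst dyfz zabp pto mfcjx
Hunk 2: at line 4 remove [zabp] add [fxvdt] -> 8 lines: pedl sxkxa lxuaq uwnst dyfz fxvdt pto mfcjx
Hunk 3: at line 2 remove [lxuaq] add [ijo] -> 8 lines: pedl sxkxa ijo uwnst dyfz fxvdt pto mfcjx
Hunk 4: at line 1 remove [ijo,uwnst,dyfz] add [evfo,pde,nkdgh] -> 8 lines: pedl sxkxa evfo pde nkdgh fxvdt pto mfcjx
Hunk 5: at line 2 remove [evfo,pde,nkdgh] add [mkgxs,iuf,vuvl] -> 8 lines: pedl sxkxa mkgxs iuf vuvl fxvdt pto mfcjx
Hunk 6: at line 1 remove [mkgxs] add [kyaek] -> 8 lines: pedl sxkxa kyaek iuf vuvl fxvdt pto mfcjx
Hunk 7: at line 1 remove [sxkxa] add [cetz,etgeu,crmi] -> 10 lines: pedl cetz etgeu crmi kyaek iuf vuvl fxvdt pto mfcjx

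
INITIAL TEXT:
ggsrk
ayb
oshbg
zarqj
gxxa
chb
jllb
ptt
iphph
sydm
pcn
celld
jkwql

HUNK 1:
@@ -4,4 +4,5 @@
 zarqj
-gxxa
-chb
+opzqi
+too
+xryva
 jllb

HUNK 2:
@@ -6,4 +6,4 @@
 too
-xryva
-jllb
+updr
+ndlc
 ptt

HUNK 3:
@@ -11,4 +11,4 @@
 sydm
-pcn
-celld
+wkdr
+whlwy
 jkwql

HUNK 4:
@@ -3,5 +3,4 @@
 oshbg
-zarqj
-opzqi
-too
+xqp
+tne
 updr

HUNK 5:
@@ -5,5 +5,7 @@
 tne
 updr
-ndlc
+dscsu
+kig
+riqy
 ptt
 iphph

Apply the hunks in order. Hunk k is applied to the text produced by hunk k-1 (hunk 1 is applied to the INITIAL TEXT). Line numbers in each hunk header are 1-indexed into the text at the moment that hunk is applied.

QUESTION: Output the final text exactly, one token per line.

Hunk 1: at line 4 remove [gxxa,chb] add [opzqi,too,xryva] -> 14 lines: ggsrk ayb oshbg zarqj opzqi too xryva jllb ptt iphph sydm pcn celld jkwql
Hunk 2: at line 6 remove [xryva,jllb] add [updr,ndlc] -> 14 lines: ggsrk ayb oshbg zarqj opzqi too updr ndlc ptt iphph sydm pcn celld jkwql
Hunk 3: at line 11 remove [pcn,celld] add [wkdr,whlwy] -> 14 lines: ggsrk ayb oshbg zarqj opzqi too updr ndlc ptt iphph sydm wkdr whlwy jkwql
Hunk 4: at line 3 remove [zarqj,opzqi,too] add [xqp,tne] -> 13 lines: ggsrk ayb oshbg xqp tne updr ndlc ptt iphph sydm wkdr whlwy jkwql
Hunk 5: at line 5 remove [ndlc] add [dscsu,kig,riqy] -> 15 lines: ggsrk ayb oshbg xqp tne updr dscsu kig riqy ptt iphph sydm wkdr whlwy jkwql

Answer: ggsrk
ayb
oshbg
xqp
tne
updr
dscsu
kig
riqy
ptt
iphph
sydm
wkdr
whlwy
jkwql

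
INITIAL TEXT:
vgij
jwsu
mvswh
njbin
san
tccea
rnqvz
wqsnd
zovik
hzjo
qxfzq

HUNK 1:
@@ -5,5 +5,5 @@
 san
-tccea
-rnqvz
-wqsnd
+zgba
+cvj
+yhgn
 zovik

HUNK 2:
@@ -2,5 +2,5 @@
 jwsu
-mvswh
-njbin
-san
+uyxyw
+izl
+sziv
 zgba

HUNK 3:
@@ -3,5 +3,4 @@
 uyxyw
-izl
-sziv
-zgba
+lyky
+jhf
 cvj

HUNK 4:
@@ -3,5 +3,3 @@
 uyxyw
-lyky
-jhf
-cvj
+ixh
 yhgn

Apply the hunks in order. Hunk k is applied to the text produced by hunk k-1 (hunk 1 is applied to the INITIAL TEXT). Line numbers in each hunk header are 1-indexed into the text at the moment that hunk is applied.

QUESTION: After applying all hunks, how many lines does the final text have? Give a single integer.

Answer: 8

Derivation:
Hunk 1: at line 5 remove [tccea,rnqvz,wqsnd] add [zgba,cvj,yhgn] -> 11 lines: vgij jwsu mvswh njbin san zgba cvj yhgn zovik hzjo qxfzq
Hunk 2: at line 2 remove [mvswh,njbin,san] add [uyxyw,izl,sziv] -> 11 lines: vgij jwsu uyxyw izl sziv zgba cvj yhgn zovik hzjo qxfzq
Hunk 3: at line 3 remove [izl,sziv,zgba] add [lyky,jhf] -> 10 lines: vgij jwsu uyxyw lyky jhf cvj yhgn zovik hzjo qxfzq
Hunk 4: at line 3 remove [lyky,jhf,cvj] add [ixh] -> 8 lines: vgij jwsu uyxyw ixh yhgn zovik hzjo qxfzq
Final line count: 8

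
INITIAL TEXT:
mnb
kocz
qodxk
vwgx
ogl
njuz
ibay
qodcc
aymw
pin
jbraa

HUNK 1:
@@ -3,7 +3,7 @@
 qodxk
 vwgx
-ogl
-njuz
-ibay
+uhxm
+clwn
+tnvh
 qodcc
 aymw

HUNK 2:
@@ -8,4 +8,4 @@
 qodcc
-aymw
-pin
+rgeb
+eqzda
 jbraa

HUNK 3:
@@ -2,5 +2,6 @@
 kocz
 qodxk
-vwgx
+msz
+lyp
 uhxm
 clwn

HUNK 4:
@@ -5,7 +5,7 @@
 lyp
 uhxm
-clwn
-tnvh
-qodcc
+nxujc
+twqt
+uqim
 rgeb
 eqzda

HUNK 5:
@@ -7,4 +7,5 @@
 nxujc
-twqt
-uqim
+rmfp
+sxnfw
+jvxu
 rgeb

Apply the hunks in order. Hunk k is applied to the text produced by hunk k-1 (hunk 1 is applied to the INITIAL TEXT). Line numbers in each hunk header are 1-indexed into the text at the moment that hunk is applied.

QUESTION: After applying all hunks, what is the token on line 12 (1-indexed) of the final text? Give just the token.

Hunk 1: at line 3 remove [ogl,njuz,ibay] add [uhxm,clwn,tnvh] -> 11 lines: mnb kocz qodxk vwgx uhxm clwn tnvh qodcc aymw pin jbraa
Hunk 2: at line 8 remove [aymw,pin] add [rgeb,eqzda] -> 11 lines: mnb kocz qodxk vwgx uhxm clwn tnvh qodcc rgeb eqzda jbraa
Hunk 3: at line 2 remove [vwgx] add [msz,lyp] -> 12 lines: mnb kocz qodxk msz lyp uhxm clwn tnvh qodcc rgeb eqzda jbraa
Hunk 4: at line 5 remove [clwn,tnvh,qodcc] add [nxujc,twqt,uqim] -> 12 lines: mnb kocz qodxk msz lyp uhxm nxujc twqt uqim rgeb eqzda jbraa
Hunk 5: at line 7 remove [twqt,uqim] add [rmfp,sxnfw,jvxu] -> 13 lines: mnb kocz qodxk msz lyp uhxm nxujc rmfp sxnfw jvxu rgeb eqzda jbraa
Final line 12: eqzda

Answer: eqzda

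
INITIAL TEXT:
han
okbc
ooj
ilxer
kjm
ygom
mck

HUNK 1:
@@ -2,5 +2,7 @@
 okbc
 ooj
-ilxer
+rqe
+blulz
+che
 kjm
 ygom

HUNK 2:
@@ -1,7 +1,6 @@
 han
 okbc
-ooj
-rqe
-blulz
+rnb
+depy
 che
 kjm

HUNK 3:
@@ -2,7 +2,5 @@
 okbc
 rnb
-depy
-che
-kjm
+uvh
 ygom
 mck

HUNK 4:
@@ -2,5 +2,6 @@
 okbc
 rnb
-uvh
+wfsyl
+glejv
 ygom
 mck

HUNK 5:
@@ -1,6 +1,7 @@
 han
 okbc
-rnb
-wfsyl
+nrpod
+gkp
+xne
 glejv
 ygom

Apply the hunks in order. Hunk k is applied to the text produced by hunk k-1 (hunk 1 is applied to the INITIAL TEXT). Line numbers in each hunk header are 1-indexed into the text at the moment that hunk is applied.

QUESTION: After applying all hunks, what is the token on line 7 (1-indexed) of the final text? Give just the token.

Hunk 1: at line 2 remove [ilxer] add [rqe,blulz,che] -> 9 lines: han okbc ooj rqe blulz che kjm ygom mck
Hunk 2: at line 1 remove [ooj,rqe,blulz] add [rnb,depy] -> 8 lines: han okbc rnb depy che kjm ygom mck
Hunk 3: at line 2 remove [depy,che,kjm] add [uvh] -> 6 lines: han okbc rnb uvh ygom mck
Hunk 4: at line 2 remove [uvh] add [wfsyl,glejv] -> 7 lines: han okbc rnb wfsyl glejv ygom mck
Hunk 5: at line 1 remove [rnb,wfsyl] add [nrpod,gkp,xne] -> 8 lines: han okbc nrpod gkp xne glejv ygom mck
Final line 7: ygom

Answer: ygom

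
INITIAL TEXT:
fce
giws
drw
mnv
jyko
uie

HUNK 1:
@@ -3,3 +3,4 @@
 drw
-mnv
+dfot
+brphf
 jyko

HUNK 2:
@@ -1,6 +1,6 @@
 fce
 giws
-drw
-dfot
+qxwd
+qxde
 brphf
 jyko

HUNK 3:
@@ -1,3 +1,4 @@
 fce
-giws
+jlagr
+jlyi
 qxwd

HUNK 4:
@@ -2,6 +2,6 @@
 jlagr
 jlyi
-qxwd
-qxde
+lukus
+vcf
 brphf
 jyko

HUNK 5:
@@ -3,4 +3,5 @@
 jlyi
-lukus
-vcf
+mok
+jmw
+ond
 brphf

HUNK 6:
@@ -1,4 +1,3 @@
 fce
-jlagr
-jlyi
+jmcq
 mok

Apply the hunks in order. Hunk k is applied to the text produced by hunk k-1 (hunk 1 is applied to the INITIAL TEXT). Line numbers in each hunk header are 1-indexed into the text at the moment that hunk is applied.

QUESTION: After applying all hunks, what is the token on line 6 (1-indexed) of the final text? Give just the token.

Answer: brphf

Derivation:
Hunk 1: at line 3 remove [mnv] add [dfot,brphf] -> 7 lines: fce giws drw dfot brphf jyko uie
Hunk 2: at line 1 remove [drw,dfot] add [qxwd,qxde] -> 7 lines: fce giws qxwd qxde brphf jyko uie
Hunk 3: at line 1 remove [giws] add [jlagr,jlyi] -> 8 lines: fce jlagr jlyi qxwd qxde brphf jyko uie
Hunk 4: at line 2 remove [qxwd,qxde] add [lukus,vcf] -> 8 lines: fce jlagr jlyi lukus vcf brphf jyko uie
Hunk 5: at line 3 remove [lukus,vcf] add [mok,jmw,ond] -> 9 lines: fce jlagr jlyi mok jmw ond brphf jyko uie
Hunk 6: at line 1 remove [jlagr,jlyi] add [jmcq] -> 8 lines: fce jmcq mok jmw ond brphf jyko uie
Final line 6: brphf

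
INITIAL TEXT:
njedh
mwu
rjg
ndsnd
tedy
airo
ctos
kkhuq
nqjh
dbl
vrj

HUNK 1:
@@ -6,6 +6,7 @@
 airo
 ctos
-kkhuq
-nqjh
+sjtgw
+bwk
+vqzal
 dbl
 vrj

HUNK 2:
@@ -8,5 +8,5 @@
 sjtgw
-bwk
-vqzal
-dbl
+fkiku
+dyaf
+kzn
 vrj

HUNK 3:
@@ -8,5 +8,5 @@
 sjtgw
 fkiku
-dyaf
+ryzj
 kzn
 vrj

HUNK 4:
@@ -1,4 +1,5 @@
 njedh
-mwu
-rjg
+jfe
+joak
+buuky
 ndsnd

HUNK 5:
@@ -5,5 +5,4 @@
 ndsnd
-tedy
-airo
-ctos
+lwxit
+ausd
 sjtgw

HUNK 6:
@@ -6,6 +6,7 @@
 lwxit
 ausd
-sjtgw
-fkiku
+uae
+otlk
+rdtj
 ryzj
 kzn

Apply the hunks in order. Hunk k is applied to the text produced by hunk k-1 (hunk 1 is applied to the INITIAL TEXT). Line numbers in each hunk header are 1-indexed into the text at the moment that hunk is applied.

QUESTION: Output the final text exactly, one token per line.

Hunk 1: at line 6 remove [kkhuq,nqjh] add [sjtgw,bwk,vqzal] -> 12 lines: njedh mwu rjg ndsnd tedy airo ctos sjtgw bwk vqzal dbl vrj
Hunk 2: at line 8 remove [bwk,vqzal,dbl] add [fkiku,dyaf,kzn] -> 12 lines: njedh mwu rjg ndsnd tedy airo ctos sjtgw fkiku dyaf kzn vrj
Hunk 3: at line 8 remove [dyaf] add [ryzj] -> 12 lines: njedh mwu rjg ndsnd tedy airo ctos sjtgw fkiku ryzj kzn vrj
Hunk 4: at line 1 remove [mwu,rjg] add [jfe,joak,buuky] -> 13 lines: njedh jfe joak buuky ndsnd tedy airo ctos sjtgw fkiku ryzj kzn vrj
Hunk 5: at line 5 remove [tedy,airo,ctos] add [lwxit,ausd] -> 12 lines: njedh jfe joak buuky ndsnd lwxit ausd sjtgw fkiku ryzj kzn vrj
Hunk 6: at line 6 remove [sjtgw,fkiku] add [uae,otlk,rdtj] -> 13 lines: njedh jfe joak buuky ndsnd lwxit ausd uae otlk rdtj ryzj kzn vrj

Answer: njedh
jfe
joak
buuky
ndsnd
lwxit
ausd
uae
otlk
rdtj
ryzj
kzn
vrj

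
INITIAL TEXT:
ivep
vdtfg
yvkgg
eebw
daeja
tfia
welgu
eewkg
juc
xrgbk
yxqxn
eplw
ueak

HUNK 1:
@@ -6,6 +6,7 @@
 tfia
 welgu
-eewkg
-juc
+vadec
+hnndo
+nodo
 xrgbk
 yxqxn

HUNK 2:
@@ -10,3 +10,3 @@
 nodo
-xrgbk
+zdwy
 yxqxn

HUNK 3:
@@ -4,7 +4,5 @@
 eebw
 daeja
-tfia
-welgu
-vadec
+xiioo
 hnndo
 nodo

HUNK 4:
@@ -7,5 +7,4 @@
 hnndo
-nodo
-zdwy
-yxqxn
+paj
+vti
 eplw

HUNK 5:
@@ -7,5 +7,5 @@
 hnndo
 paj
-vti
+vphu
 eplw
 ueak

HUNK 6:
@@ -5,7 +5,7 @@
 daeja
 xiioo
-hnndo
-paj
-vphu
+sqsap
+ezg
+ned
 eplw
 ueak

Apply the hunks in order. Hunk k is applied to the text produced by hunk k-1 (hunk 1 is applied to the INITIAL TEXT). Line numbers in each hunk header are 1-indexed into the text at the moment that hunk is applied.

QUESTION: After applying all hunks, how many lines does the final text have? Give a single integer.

Answer: 11

Derivation:
Hunk 1: at line 6 remove [eewkg,juc] add [vadec,hnndo,nodo] -> 14 lines: ivep vdtfg yvkgg eebw daeja tfia welgu vadec hnndo nodo xrgbk yxqxn eplw ueak
Hunk 2: at line 10 remove [xrgbk] add [zdwy] -> 14 lines: ivep vdtfg yvkgg eebw daeja tfia welgu vadec hnndo nodo zdwy yxqxn eplw ueak
Hunk 3: at line 4 remove [tfia,welgu,vadec] add [xiioo] -> 12 lines: ivep vdtfg yvkgg eebw daeja xiioo hnndo nodo zdwy yxqxn eplw ueak
Hunk 4: at line 7 remove [nodo,zdwy,yxqxn] add [paj,vti] -> 11 lines: ivep vdtfg yvkgg eebw daeja xiioo hnndo paj vti eplw ueak
Hunk 5: at line 7 remove [vti] add [vphu] -> 11 lines: ivep vdtfg yvkgg eebw daeja xiioo hnndo paj vphu eplw ueak
Hunk 6: at line 5 remove [hnndo,paj,vphu] add [sqsap,ezg,ned] -> 11 lines: ivep vdtfg yvkgg eebw daeja xiioo sqsap ezg ned eplw ueak
Final line count: 11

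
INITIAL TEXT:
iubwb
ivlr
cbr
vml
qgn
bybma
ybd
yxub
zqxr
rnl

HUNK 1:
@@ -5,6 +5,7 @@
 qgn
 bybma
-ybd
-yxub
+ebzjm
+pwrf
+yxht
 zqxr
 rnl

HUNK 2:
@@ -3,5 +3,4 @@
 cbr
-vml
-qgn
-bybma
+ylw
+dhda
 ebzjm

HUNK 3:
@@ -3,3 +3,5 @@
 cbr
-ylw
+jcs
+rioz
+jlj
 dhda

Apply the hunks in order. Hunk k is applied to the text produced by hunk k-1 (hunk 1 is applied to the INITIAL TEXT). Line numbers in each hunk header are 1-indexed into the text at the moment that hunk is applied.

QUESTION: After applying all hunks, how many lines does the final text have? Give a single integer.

Hunk 1: at line 5 remove [ybd,yxub] add [ebzjm,pwrf,yxht] -> 11 lines: iubwb ivlr cbr vml qgn bybma ebzjm pwrf yxht zqxr rnl
Hunk 2: at line 3 remove [vml,qgn,bybma] add [ylw,dhda] -> 10 lines: iubwb ivlr cbr ylw dhda ebzjm pwrf yxht zqxr rnl
Hunk 3: at line 3 remove [ylw] add [jcs,rioz,jlj] -> 12 lines: iubwb ivlr cbr jcs rioz jlj dhda ebzjm pwrf yxht zqxr rnl
Final line count: 12

Answer: 12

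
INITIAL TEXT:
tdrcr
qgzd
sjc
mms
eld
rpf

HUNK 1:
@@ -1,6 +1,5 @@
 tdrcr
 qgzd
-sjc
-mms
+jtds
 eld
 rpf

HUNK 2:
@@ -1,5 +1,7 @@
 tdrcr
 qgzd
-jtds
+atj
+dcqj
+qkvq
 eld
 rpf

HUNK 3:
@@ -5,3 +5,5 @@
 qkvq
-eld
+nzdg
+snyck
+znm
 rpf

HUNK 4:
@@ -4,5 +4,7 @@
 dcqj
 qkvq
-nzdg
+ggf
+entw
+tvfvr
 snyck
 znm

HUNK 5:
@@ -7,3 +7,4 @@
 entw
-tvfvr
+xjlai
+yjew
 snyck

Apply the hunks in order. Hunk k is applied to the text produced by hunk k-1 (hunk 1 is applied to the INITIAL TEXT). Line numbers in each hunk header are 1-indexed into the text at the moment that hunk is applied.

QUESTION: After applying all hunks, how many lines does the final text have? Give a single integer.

Hunk 1: at line 1 remove [sjc,mms] add [jtds] -> 5 lines: tdrcr qgzd jtds eld rpf
Hunk 2: at line 1 remove [jtds] add [atj,dcqj,qkvq] -> 7 lines: tdrcr qgzd atj dcqj qkvq eld rpf
Hunk 3: at line 5 remove [eld] add [nzdg,snyck,znm] -> 9 lines: tdrcr qgzd atj dcqj qkvq nzdg snyck znm rpf
Hunk 4: at line 4 remove [nzdg] add [ggf,entw,tvfvr] -> 11 lines: tdrcr qgzd atj dcqj qkvq ggf entw tvfvr snyck znm rpf
Hunk 5: at line 7 remove [tvfvr] add [xjlai,yjew] -> 12 lines: tdrcr qgzd atj dcqj qkvq ggf entw xjlai yjew snyck znm rpf
Final line count: 12

Answer: 12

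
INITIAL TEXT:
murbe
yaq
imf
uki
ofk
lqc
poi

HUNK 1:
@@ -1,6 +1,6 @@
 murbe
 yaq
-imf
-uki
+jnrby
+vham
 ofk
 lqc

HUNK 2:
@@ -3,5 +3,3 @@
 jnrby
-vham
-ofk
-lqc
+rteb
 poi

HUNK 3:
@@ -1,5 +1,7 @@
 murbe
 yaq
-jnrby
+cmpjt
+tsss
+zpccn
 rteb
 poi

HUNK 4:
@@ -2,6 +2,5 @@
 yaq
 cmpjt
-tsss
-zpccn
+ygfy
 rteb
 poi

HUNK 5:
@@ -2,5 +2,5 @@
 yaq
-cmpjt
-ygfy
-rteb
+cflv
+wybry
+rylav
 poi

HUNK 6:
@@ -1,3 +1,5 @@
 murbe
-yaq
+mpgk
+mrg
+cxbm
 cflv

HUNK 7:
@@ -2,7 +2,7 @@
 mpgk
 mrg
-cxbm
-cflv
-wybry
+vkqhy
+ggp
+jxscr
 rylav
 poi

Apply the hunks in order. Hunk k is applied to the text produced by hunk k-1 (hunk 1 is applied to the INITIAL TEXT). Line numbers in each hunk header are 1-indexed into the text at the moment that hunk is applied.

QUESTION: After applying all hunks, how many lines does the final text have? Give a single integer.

Hunk 1: at line 1 remove [imf,uki] add [jnrby,vham] -> 7 lines: murbe yaq jnrby vham ofk lqc poi
Hunk 2: at line 3 remove [vham,ofk,lqc] add [rteb] -> 5 lines: murbe yaq jnrby rteb poi
Hunk 3: at line 1 remove [jnrby] add [cmpjt,tsss,zpccn] -> 7 lines: murbe yaq cmpjt tsss zpccn rteb poi
Hunk 4: at line 2 remove [tsss,zpccn] add [ygfy] -> 6 lines: murbe yaq cmpjt ygfy rteb poi
Hunk 5: at line 2 remove [cmpjt,ygfy,rteb] add [cflv,wybry,rylav] -> 6 lines: murbe yaq cflv wybry rylav poi
Hunk 6: at line 1 remove [yaq] add [mpgk,mrg,cxbm] -> 8 lines: murbe mpgk mrg cxbm cflv wybry rylav poi
Hunk 7: at line 2 remove [cxbm,cflv,wybry] add [vkqhy,ggp,jxscr] -> 8 lines: murbe mpgk mrg vkqhy ggp jxscr rylav poi
Final line count: 8

Answer: 8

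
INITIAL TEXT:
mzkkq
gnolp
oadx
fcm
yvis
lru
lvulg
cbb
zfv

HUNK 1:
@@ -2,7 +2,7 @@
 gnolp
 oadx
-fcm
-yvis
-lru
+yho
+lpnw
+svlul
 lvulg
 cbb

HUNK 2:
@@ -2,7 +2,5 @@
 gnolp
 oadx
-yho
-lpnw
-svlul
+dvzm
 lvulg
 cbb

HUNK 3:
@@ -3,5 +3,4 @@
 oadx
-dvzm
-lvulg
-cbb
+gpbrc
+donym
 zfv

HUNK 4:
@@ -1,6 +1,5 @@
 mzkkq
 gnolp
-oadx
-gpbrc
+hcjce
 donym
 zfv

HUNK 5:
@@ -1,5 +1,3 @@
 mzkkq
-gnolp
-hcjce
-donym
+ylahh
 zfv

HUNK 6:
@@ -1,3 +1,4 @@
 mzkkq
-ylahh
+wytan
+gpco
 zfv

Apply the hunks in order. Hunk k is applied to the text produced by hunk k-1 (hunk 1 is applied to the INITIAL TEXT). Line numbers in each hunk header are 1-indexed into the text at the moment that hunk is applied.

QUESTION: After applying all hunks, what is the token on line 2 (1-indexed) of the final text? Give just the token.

Hunk 1: at line 2 remove [fcm,yvis,lru] add [yho,lpnw,svlul] -> 9 lines: mzkkq gnolp oadx yho lpnw svlul lvulg cbb zfv
Hunk 2: at line 2 remove [yho,lpnw,svlul] add [dvzm] -> 7 lines: mzkkq gnolp oadx dvzm lvulg cbb zfv
Hunk 3: at line 3 remove [dvzm,lvulg,cbb] add [gpbrc,donym] -> 6 lines: mzkkq gnolp oadx gpbrc donym zfv
Hunk 4: at line 1 remove [oadx,gpbrc] add [hcjce] -> 5 lines: mzkkq gnolp hcjce donym zfv
Hunk 5: at line 1 remove [gnolp,hcjce,donym] add [ylahh] -> 3 lines: mzkkq ylahh zfv
Hunk 6: at line 1 remove [ylahh] add [wytan,gpco] -> 4 lines: mzkkq wytan gpco zfv
Final line 2: wytan

Answer: wytan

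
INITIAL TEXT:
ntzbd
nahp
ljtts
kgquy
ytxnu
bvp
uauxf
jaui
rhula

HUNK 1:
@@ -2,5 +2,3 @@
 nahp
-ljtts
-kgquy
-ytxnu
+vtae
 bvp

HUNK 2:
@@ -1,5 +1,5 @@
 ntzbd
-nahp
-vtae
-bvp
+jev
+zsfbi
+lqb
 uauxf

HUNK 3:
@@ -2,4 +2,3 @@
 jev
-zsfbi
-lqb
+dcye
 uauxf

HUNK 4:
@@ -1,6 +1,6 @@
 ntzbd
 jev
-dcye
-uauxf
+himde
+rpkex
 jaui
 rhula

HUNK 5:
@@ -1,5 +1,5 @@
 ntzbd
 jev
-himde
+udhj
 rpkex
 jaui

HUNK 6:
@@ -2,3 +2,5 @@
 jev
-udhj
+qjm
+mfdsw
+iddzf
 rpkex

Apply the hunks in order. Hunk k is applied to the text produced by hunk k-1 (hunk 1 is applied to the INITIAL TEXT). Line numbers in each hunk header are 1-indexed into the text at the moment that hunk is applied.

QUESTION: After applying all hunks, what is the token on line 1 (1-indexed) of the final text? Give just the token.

Answer: ntzbd

Derivation:
Hunk 1: at line 2 remove [ljtts,kgquy,ytxnu] add [vtae] -> 7 lines: ntzbd nahp vtae bvp uauxf jaui rhula
Hunk 2: at line 1 remove [nahp,vtae,bvp] add [jev,zsfbi,lqb] -> 7 lines: ntzbd jev zsfbi lqb uauxf jaui rhula
Hunk 3: at line 2 remove [zsfbi,lqb] add [dcye] -> 6 lines: ntzbd jev dcye uauxf jaui rhula
Hunk 4: at line 1 remove [dcye,uauxf] add [himde,rpkex] -> 6 lines: ntzbd jev himde rpkex jaui rhula
Hunk 5: at line 1 remove [himde] add [udhj] -> 6 lines: ntzbd jev udhj rpkex jaui rhula
Hunk 6: at line 2 remove [udhj] add [qjm,mfdsw,iddzf] -> 8 lines: ntzbd jev qjm mfdsw iddzf rpkex jaui rhula
Final line 1: ntzbd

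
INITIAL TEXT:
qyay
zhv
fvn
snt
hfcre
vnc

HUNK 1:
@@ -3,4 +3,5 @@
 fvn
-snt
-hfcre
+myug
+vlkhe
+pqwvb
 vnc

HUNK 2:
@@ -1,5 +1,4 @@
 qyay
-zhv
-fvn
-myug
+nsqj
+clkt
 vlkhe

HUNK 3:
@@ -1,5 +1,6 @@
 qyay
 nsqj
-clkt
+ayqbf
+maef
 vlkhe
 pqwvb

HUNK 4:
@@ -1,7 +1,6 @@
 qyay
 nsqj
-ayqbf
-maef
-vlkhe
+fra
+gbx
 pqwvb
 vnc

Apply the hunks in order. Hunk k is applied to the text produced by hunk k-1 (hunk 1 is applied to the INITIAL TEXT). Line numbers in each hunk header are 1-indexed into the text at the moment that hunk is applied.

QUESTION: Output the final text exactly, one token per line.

Hunk 1: at line 3 remove [snt,hfcre] add [myug,vlkhe,pqwvb] -> 7 lines: qyay zhv fvn myug vlkhe pqwvb vnc
Hunk 2: at line 1 remove [zhv,fvn,myug] add [nsqj,clkt] -> 6 lines: qyay nsqj clkt vlkhe pqwvb vnc
Hunk 3: at line 1 remove [clkt] add [ayqbf,maef] -> 7 lines: qyay nsqj ayqbf maef vlkhe pqwvb vnc
Hunk 4: at line 1 remove [ayqbf,maef,vlkhe] add [fra,gbx] -> 6 lines: qyay nsqj fra gbx pqwvb vnc

Answer: qyay
nsqj
fra
gbx
pqwvb
vnc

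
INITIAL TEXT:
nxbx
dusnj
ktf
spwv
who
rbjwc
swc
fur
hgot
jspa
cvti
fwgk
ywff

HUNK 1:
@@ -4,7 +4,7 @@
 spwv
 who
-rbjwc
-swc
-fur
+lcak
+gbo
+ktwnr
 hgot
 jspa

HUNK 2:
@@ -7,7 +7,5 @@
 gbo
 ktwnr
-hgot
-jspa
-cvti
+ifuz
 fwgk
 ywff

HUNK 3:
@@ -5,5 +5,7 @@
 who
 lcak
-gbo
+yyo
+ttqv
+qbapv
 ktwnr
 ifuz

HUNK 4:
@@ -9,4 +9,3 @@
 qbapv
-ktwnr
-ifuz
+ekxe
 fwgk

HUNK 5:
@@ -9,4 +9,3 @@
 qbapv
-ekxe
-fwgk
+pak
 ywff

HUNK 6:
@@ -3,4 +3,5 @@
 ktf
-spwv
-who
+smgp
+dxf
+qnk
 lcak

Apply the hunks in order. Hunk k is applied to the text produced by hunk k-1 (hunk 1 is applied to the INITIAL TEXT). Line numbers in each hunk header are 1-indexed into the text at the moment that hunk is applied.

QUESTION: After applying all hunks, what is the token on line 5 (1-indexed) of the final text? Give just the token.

Hunk 1: at line 4 remove [rbjwc,swc,fur] add [lcak,gbo,ktwnr] -> 13 lines: nxbx dusnj ktf spwv who lcak gbo ktwnr hgot jspa cvti fwgk ywff
Hunk 2: at line 7 remove [hgot,jspa,cvti] add [ifuz] -> 11 lines: nxbx dusnj ktf spwv who lcak gbo ktwnr ifuz fwgk ywff
Hunk 3: at line 5 remove [gbo] add [yyo,ttqv,qbapv] -> 13 lines: nxbx dusnj ktf spwv who lcak yyo ttqv qbapv ktwnr ifuz fwgk ywff
Hunk 4: at line 9 remove [ktwnr,ifuz] add [ekxe] -> 12 lines: nxbx dusnj ktf spwv who lcak yyo ttqv qbapv ekxe fwgk ywff
Hunk 5: at line 9 remove [ekxe,fwgk] add [pak] -> 11 lines: nxbx dusnj ktf spwv who lcak yyo ttqv qbapv pak ywff
Hunk 6: at line 3 remove [spwv,who] add [smgp,dxf,qnk] -> 12 lines: nxbx dusnj ktf smgp dxf qnk lcak yyo ttqv qbapv pak ywff
Final line 5: dxf

Answer: dxf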